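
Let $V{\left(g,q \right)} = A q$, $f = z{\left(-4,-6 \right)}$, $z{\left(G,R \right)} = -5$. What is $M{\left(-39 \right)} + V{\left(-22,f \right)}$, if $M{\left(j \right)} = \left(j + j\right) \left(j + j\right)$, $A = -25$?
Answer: $6209$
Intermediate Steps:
$f = -5$
$M{\left(j \right)} = 4 j^{2}$ ($M{\left(j \right)} = 2 j 2 j = 4 j^{2}$)
$V{\left(g,q \right)} = - 25 q$
$M{\left(-39 \right)} + V{\left(-22,f \right)} = 4 \left(-39\right)^{2} - -125 = 4 \cdot 1521 + 125 = 6084 + 125 = 6209$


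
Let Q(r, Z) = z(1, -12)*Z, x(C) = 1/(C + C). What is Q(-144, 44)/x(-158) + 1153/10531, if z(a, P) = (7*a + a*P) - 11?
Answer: 2342769537/10531 ≈ 2.2246e+5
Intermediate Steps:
x(C) = 1/(2*C)
z(a, P) = -11 + 7*a + P*a (z(a, P) = (7*a + P*a) - 11 = -11 + 7*a + P*a)
Q(r, Z) = -16*Z (Q(r, Z) = (-11 + 7*1 - 12*1)*Z = (-11 + 7 - 12)*Z = -16*Z)
Q(-144, 44)/x(-158) + 1153/10531 = (-16*44)/(((1/2)/(-158))) + 1153/10531 = -704/((1/2)*(-1/158)) + 1153*(1/10531) = -704/(-1/316) + 1153/10531 = -704*(-316) + 1153/10531 = 222464 + 1153/10531 = 2342769537/10531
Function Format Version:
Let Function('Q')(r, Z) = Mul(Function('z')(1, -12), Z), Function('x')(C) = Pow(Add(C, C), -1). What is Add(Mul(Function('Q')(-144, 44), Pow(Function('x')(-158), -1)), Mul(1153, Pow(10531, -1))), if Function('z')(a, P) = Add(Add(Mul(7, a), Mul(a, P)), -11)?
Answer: Rational(2342769537, 10531) ≈ 2.2246e+5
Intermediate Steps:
Function('x')(C) = Mul(Rational(1, 2), Pow(C, -1)) (Function('x')(C) = Pow(Mul(2, C), -1) = Mul(Rational(1, 2), Pow(C, -1)))
Function('z')(a, P) = Add(-11, Mul(7, a), Mul(P, a)) (Function('z')(a, P) = Add(Add(Mul(7, a), Mul(P, a)), -11) = Add(-11, Mul(7, a), Mul(P, a)))
Function('Q')(r, Z) = Mul(-16, Z) (Function('Q')(r, Z) = Mul(Add(-11, Mul(7, 1), Mul(-12, 1)), Z) = Mul(Add(-11, 7, -12), Z) = Mul(-16, Z))
Add(Mul(Function('Q')(-144, 44), Pow(Function('x')(-158), -1)), Mul(1153, Pow(10531, -1))) = Add(Mul(Mul(-16, 44), Pow(Mul(Rational(1, 2), Pow(-158, -1)), -1)), Mul(1153, Pow(10531, -1))) = Add(Mul(-704, Pow(Mul(Rational(1, 2), Rational(-1, 158)), -1)), Mul(1153, Rational(1, 10531))) = Add(Mul(-704, Pow(Rational(-1, 316), -1)), Rational(1153, 10531)) = Add(Mul(-704, -316), Rational(1153, 10531)) = Add(222464, Rational(1153, 10531)) = Rational(2342769537, 10531)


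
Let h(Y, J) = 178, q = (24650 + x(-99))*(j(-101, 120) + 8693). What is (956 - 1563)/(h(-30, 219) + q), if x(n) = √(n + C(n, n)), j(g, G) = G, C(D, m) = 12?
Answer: -131865061196/47193497211034687 + 5349491*I*√87/47193497211034687 ≈ -2.7941e-6 + 1.0573e-9*I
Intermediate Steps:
x(n) = √(12 + n) (x(n) = √(n + 12) = √(12 + n))
q = 217240450 + 8813*I*√87 (q = (24650 + √(12 - 99))*(120 + 8693) = (24650 + √(-87))*8813 = (24650 + I*√87)*8813 = 217240450 + 8813*I*√87 ≈ 2.1724e+8 + 82202.0*I)
(956 - 1563)/(h(-30, 219) + q) = (956 - 1563)/(178 + (217240450 + 8813*I*√87)) = -607/(217240628 + 8813*I*√87)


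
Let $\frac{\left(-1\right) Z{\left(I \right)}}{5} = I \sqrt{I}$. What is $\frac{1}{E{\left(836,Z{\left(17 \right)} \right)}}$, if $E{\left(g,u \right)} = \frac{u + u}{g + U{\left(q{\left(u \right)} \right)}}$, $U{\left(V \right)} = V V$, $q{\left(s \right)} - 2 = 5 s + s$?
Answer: $12 - \frac{442254 \sqrt{17}}{289} \approx -6297.5$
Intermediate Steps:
$Z{\left(I \right)} = - 5 I^{\frac{3}{2}}$ ($Z{\left(I \right)} = - 5 I \sqrt{I} = - 5 I^{\frac{3}{2}}$)
$q{\left(s \right)} = 2 + 6 s$ ($q{\left(s \right)} = 2 + \left(5 s + s\right) = 2 + 6 s$)
$U{\left(V \right)} = V^{2}$
$E{\left(g,u \right)} = \frac{2 u}{g + \left(2 + 6 u\right)^{2}}$ ($E{\left(g,u \right)} = \frac{u + u}{g + \left(2 + 6 u\right)^{2}} = \frac{2 u}{g + \left(2 + 6 u\right)^{2}}$)
$\frac{1}{E{\left(836,Z{\left(17 \right)} \right)}} = \frac{1}{2 \left(- 5 \cdot 17^{\frac{3}{2}}\right) \frac{1}{836 + 4 \left(1 + 3 \left(- 5 \cdot 17^{\frac{3}{2}}\right)\right)^{2}}} = \frac{1}{2 \left(- 5 \cdot 17 \sqrt{17}\right) \frac{1}{836 + 4 \left(1 + 3 \left(- 5 \cdot 17 \sqrt{17}\right)\right)^{2}}} = \frac{1}{2 \left(- 85 \sqrt{17}\right) \frac{1}{836 + 4 \left(1 + 3 \left(- 85 \sqrt{17}\right)\right)^{2}}} = \frac{1}{2 \left(- 85 \sqrt{17}\right) \frac{1}{836 + 4 \left(1 - 255 \sqrt{17}\right)^{2}}} = \frac{1}{\left(-170\right) \sqrt{17} \frac{1}{836 + 4 \left(1 - 255 \sqrt{17}\right)^{2}}} = - \frac{\sqrt{17} \left(836 + 4 \left(1 - 255 \sqrt{17}\right)^{2}\right)}{2890}$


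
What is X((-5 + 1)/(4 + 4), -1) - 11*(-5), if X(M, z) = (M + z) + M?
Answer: 53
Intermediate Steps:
X(M, z) = z + 2*M
X((-5 + 1)/(4 + 4), -1) - 11*(-5) = (-1 + 2*((-5 + 1)/(4 + 4))) - 11*(-5) = (-1 + 2*(-4/8)) + 55 = (-1 + 2*(-4*⅛)) + 55 = (-1 + 2*(-½)) + 55 = (-1 - 1) + 55 = -2 + 55 = 53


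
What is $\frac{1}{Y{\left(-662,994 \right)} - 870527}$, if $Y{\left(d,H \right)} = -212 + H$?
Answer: $- \frac{1}{869745} \approx -1.1498 \cdot 10^{-6}$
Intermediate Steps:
$\frac{1}{Y{\left(-662,994 \right)} - 870527} = \frac{1}{\left(-212 + 994\right) - 870527} = \frac{1}{782 - 870527} = \frac{1}{-869745} = - \frac{1}{869745}$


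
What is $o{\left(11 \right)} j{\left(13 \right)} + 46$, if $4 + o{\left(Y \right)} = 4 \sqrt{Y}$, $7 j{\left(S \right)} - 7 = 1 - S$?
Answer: $\frac{342}{7} - \frac{20 \sqrt{11}}{7} \approx 39.381$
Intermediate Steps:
$j{\left(S \right)} = \frac{8}{7} - \frac{S}{7}$ ($j{\left(S \right)} = 1 + \frac{1 - S}{7} = 1 - \left(- \frac{1}{7} + \frac{S}{7}\right) = \frac{8}{7} - \frac{S}{7}$)
$o{\left(Y \right)} = -4 + 4 \sqrt{Y}$
$o{\left(11 \right)} j{\left(13 \right)} + 46 = \left(-4 + 4 \sqrt{11}\right) \left(\frac{8}{7} - \frac{13}{7}\right) + 46 = \left(-4 + 4 \sqrt{11}\right) \left(- \frac{5}{7}\right) + 46 = \left(\frac{20}{7} - \frac{20 \sqrt{11}}{7}\right) + 46 = \frac{342}{7} - \frac{20 \sqrt{11}}{7}$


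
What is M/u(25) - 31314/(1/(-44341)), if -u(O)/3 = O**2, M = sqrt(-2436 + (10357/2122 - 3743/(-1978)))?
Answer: 1388494074 - I*sqrt(297200082246326)/655830625 ≈ 1.3885e+9 - 0.026287*I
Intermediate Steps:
M = 3*I*sqrt(297200082246326)/1049329 (M = sqrt(-2436 + (10357*(1/2122) - 3743*(-1/1978))) = sqrt(-2436 + (10357/2122 + 3743/1978)) = sqrt(-2436 + 7107198/1049329) = sqrt(-2549058246/1049329) = 3*I*sqrt(297200082246326)/1049329 ≈ 49.287*I)
u(O) = -3*O**2
M/u(25) - 31314/(1/(-44341)) = (3*I*sqrt(297200082246326)/1049329)/((-3*25**2)) - 31314/(1/(-44341)) = (3*I*sqrt(297200082246326)/1049329)/((-3*625)) - 31314/(-1/44341) = (3*I*sqrt(297200082246326)/1049329)/(-1875) - 31314*(-44341) = (3*I*sqrt(297200082246326)/1049329)*(-1/1875) + 1388494074 = -I*sqrt(297200082246326)/655830625 + 1388494074 = 1388494074 - I*sqrt(297200082246326)/655830625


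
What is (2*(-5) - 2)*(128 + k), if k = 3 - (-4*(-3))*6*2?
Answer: 156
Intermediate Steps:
k = -141 (k = 3 - 12*12 = 3 - 1*144 = 3 - 144 = -141)
(2*(-5) - 2)*(128 + k) = (2*(-5) - 2)*(128 - 141) = (-10 - 2)*(-13) = -12*(-13) = 156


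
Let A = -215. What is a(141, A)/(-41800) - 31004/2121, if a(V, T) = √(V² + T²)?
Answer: -31004/2121 - √66106/41800 ≈ -14.624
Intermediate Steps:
a(V, T) = √(T² + V²)
a(141, A)/(-41800) - 31004/2121 = √((-215)² + 141²)/(-41800) - 31004/2121 = √(46225 + 19881)*(-1/41800) - 31004*1/2121 = √66106*(-1/41800) - 31004/2121 = -√66106/41800 - 31004/2121 = -31004/2121 - √66106/41800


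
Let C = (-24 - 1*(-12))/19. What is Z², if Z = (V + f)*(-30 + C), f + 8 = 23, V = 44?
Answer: 1179098244/361 ≈ 3.2662e+6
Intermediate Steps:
C = -12/19 (C = (-24 + 12)*(1/19) = -12*1/19 = -12/19 ≈ -0.63158)
f = 15 (f = -8 + 23 = 15)
Z = -34338/19 (Z = (44 + 15)*(-30 - 12/19) = 59*(-582/19) = -34338/19 ≈ -1807.3)
Z² = (-34338/19)² = 1179098244/361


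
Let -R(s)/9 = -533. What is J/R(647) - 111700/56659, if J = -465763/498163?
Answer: -266954529324517/135397327349349 ≈ -1.9716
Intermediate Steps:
R(s) = 4797 (R(s) = -9*(-533) = 4797)
J = -465763/498163 ≈ -0.93496
J/R(647) - 111700/56659 = -465763/498163/4797 - 111700/56659 = -465763/498163*1/4797 - 111700*1/56659 = -465763/2389687911 - 111700/56659 = -266954529324517/135397327349349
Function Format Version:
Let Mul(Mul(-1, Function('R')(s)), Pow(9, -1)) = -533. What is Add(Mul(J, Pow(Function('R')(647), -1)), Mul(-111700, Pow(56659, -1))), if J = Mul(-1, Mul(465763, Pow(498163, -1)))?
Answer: Rational(-266954529324517, 135397327349349) ≈ -1.9716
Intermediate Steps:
Function('R')(s) = 4797 (Function('R')(s) = Mul(-9, -533) = 4797)
J = Rational(-465763, 498163) (J = Mul(-1, Mul(465763, Rational(1, 498163))) = Mul(-1, Rational(465763, 498163)) = Rational(-465763, 498163) ≈ -0.93496)
Add(Mul(J, Pow(Function('R')(647), -1)), Mul(-111700, Pow(56659, -1))) = Add(Mul(Rational(-465763, 498163), Pow(4797, -1)), Mul(-111700, Pow(56659, -1))) = Add(Mul(Rational(-465763, 498163), Rational(1, 4797)), Mul(-111700, Rational(1, 56659))) = Add(Rational(-465763, 2389687911), Rational(-111700, 56659)) = Rational(-266954529324517, 135397327349349)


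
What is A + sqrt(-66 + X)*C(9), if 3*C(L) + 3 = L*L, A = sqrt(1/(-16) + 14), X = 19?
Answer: sqrt(223)/4 + 26*I*sqrt(47) ≈ 3.7333 + 178.25*I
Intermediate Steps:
A = sqrt(223)/4 (A = sqrt(-1/16 + 14) = sqrt(223/16) = sqrt(223)/4 ≈ 3.7333)
C(L) = -1 + L**2/3 (C(L) = -1 + (L*L)/3 = -1 + L**2/3)
A + sqrt(-66 + X)*C(9) = sqrt(223)/4 + sqrt(-66 + 19)*(-1 + (1/3)*9**2) = sqrt(223)/4 + sqrt(-47)*(-1 + (1/3)*81) = sqrt(223)/4 + (I*sqrt(47))*(-1 + 27) = sqrt(223)/4 + (I*sqrt(47))*26 = sqrt(223)/4 + 26*I*sqrt(47)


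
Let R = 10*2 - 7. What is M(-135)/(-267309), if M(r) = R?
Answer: -13/267309 ≈ -4.8633e-5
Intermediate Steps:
R = 13 (R = 20 - 7 = 13)
M(r) = 13
M(-135)/(-267309) = 13/(-267309) = 13*(-1/267309) = -13/267309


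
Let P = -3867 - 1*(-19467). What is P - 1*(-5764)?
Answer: 21364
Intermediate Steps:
P = 15600 (P = -3867 + 19467 = 15600)
P - 1*(-5764) = 15600 - 1*(-5764) = 15600 + 5764 = 21364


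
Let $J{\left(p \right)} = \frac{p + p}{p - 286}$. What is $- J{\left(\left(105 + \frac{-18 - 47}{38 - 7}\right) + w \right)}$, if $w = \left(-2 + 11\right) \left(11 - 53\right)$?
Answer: $- \frac{656}{669} \approx -0.98057$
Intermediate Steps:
$w = -378$ ($w = 9 \left(-42\right) = -378$)
$J{\left(p \right)} = \frac{2 p}{-286 + p}$
$- J{\left(\left(105 + \frac{-18 - 47}{38 - 7}\right) + w \right)} = - \frac{2 \left(\left(105 + \frac{-18 - 47}{38 - 7}\right) - 378\right)}{-286 - \left(273 - \frac{-18 - 47}{38 - 7}\right)} = - \frac{2 \left(\left(105 - \frac{65}{31}\right) - 378\right)}{-286 - \left(273 + \frac{65}{31}\right)} = - \frac{2 \left(\left(105 - \frac{65}{31}\right) - 378\right)}{-286 + \left(\left(105 - \frac{65}{31}\right) - 378\right)} = - \frac{2 \left(\frac{3190}{31} - 378\right)}{-286 + \left(\frac{3190}{31} - 378\right)} = - \frac{2 \left(-8528\right)}{31 \left(-286 - \frac{8528}{31}\right)} = - \frac{2 \left(-8528\right)}{31 \left(- \frac{17394}{31}\right)} = - \frac{2 \left(-8528\right) \left(-31\right)}{31 \cdot 17394} = \left(-1\right) \frac{656}{669} = - \frac{656}{669}$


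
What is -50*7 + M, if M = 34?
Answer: -316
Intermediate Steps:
-50*7 + M = -50*7 + 34 = -25*14 + 34 = -350 + 34 = -316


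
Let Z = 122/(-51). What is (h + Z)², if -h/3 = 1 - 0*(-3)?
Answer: 75625/2601 ≈ 29.075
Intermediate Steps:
h = -3 (h = -3*(1 - 0*(-3)) = -3*(1 - 6*0) = -3*(1 + 0) = -3*1 = -3)
Z = -122/51 (Z = 122*(-1/51) = -122/51 ≈ -2.3922)
(h + Z)² = (-3 - 122/51)² = (-275/51)² = 75625/2601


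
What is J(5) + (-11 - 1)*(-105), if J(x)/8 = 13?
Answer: 1364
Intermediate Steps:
J(x) = 104 (J(x) = 8*13 = 104)
J(5) + (-11 - 1)*(-105) = 104 + (-11 - 1)*(-105) = 104 - 12*(-105) = 104 + 1260 = 1364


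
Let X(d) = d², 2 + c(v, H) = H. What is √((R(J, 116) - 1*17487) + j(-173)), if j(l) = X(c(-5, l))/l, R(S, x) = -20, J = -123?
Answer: 2*I*√132316282/173 ≈ 132.98*I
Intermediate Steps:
c(v, H) = -2 + H
j(l) = (-2 + l)²/l
√((R(J, 116) - 1*17487) + j(-173)) = √((-20 - 1*17487) + (-2 - 173)²/(-173)) = √((-20 - 17487) - 1/173*(-175)²) = √(-17507 - 1/173*30625) = √(-17507 - 30625/173) = √(-3059336/173) = 2*I*√132316282/173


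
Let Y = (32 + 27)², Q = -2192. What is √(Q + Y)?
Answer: √1289 ≈ 35.903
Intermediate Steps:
Y = 3481 (Y = 59² = 3481)
√(Q + Y) = √(-2192 + 3481) = √1289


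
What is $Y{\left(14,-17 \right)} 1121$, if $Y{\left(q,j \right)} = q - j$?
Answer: $34751$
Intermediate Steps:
$Y{\left(14,-17 \right)} 1121 = \left(14 - -17\right) 1121 = \left(14 + 17\right) 1121 = 31 \cdot 1121 = 34751$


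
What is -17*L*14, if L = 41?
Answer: -9758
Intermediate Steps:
-17*L*14 = -17*41*14 = -697*14 = -9758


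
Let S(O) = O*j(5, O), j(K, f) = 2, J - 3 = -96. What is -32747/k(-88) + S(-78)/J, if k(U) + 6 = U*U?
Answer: -612781/239878 ≈ -2.5546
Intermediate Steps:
k(U) = -6 + U**2 (k(U) = -6 + U*U = -6 + U**2)
J = -93 (J = 3 - 96 = -93)
S(O) = 2*O (S(O) = O*2 = 2*O)
-32747/k(-88) + S(-78)/J = -32747/(-6 + (-88)**2) + (2*(-78))/(-93) = -32747/(-6 + 7744) - 156*(-1/93) = -32747/7738 + 52/31 = -612781/239878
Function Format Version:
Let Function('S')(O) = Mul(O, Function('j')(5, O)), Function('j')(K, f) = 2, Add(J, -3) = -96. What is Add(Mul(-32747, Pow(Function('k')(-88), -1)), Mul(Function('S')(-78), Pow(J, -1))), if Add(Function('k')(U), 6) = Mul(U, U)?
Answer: Rational(-612781, 239878) ≈ -2.5546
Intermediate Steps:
Function('k')(U) = Add(-6, Pow(U, 2)) (Function('k')(U) = Add(-6, Mul(U, U)) = Add(-6, Pow(U, 2)))
J = -93 (J = Add(3, -96) = -93)
Function('S')(O) = Mul(2, O) (Function('S')(O) = Mul(O, 2) = Mul(2, O))
Add(Mul(-32747, Pow(Function('k')(-88), -1)), Mul(Function('S')(-78), Pow(J, -1))) = Add(Mul(-32747, Pow(Add(-6, Pow(-88, 2)), -1)), Mul(Mul(2, -78), Pow(-93, -1))) = Add(Mul(-32747, Pow(Add(-6, 7744), -1)), Mul(-156, Rational(-1, 93))) = Add(Mul(-32747, Pow(7738, -1)), Rational(52, 31)) = Add(Mul(-32747, Rational(1, 7738)), Rational(52, 31)) = Add(Rational(-32747, 7738), Rational(52, 31)) = Rational(-612781, 239878)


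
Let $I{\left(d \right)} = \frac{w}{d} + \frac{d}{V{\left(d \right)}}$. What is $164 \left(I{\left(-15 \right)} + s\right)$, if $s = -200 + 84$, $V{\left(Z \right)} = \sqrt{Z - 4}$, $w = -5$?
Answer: $- \frac{56908}{3} + \frac{2460 i \sqrt{19}}{19} \approx -18969.0 + 564.36 i$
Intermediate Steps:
$V{\left(Z \right)} = \sqrt{-4 + Z}$
$I{\left(d \right)} = - \frac{5}{d} + \frac{d}{\sqrt{-4 + d}}$
$s = -116$
$164 \left(I{\left(-15 \right)} + s\right) = 164 \left(\left(- \frac{5}{-15} - \frac{15}{\sqrt{-4 - 15}}\right) - 116\right) = 164 \left(\left(\left(-5\right) \left(- \frac{1}{15}\right) - \frac{15}{i \sqrt{19}}\right) - 116\right) = 164 \left(\left(\frac{1}{3} - 15 \left(- \frac{i \sqrt{19}}{19}\right)\right) - 116\right) = 164 \left(\left(\frac{1}{3} + \frac{15 i \sqrt{19}}{19}\right) - 116\right) = 164 \left(- \frac{347}{3} + \frac{15 i \sqrt{19}}{19}\right) = - \frac{56908}{3} + \frac{2460 i \sqrt{19}}{19}$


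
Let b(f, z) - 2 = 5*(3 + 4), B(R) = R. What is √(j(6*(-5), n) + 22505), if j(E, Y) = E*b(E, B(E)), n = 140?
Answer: √21395 ≈ 146.27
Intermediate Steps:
b(f, z) = 37 (b(f, z) = 2 + 5*(3 + 4) = 2 + 5*7 = 2 + 35 = 37)
j(E, Y) = 37*E (j(E, Y) = E*37 = 37*E)
√(j(6*(-5), n) + 22505) = √(37*(6*(-5)) + 22505) = √(37*(-30) + 22505) = √(-1110 + 22505) = √21395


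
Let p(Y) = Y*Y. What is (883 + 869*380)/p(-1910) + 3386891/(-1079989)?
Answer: -11998129459233/3939907870900 ≈ -3.0453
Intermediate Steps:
p(Y) = Y²
(883 + 869*380)/p(-1910) + 3386891/(-1079989) = (883 + 869*380)/((-1910)²) + 3386891/(-1079989) = (883 + 330220)/3648100 + 3386891*(-1/1079989) = 331103*(1/3648100) - 3386891/1079989 = 331103/3648100 - 3386891/1079989 = -11998129459233/3939907870900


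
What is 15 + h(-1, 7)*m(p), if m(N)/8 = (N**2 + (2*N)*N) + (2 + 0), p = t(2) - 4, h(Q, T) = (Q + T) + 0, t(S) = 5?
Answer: 255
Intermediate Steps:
h(Q, T) = Q + T
p = 1 (p = 5 - 4 = 1)
m(N) = 16 + 24*N**2 (m(N) = 8*((N**2 + (2*N)*N) + (2 + 0)) = 8*((N**2 + 2*N**2) + 2) = 8*(3*N**2 + 2) = 8*(2 + 3*N**2) = 16 + 24*N**2)
15 + h(-1, 7)*m(p) = 15 + (-1 + 7)*(16 + 24*1**2) = 15 + 6*(16 + 24*1) = 15 + 6*(16 + 24) = 15 + 6*40 = 15 + 240 = 255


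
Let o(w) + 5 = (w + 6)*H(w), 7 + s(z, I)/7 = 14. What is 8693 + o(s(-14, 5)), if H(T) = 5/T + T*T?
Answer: 6896682/49 ≈ 1.4075e+5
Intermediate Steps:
H(T) = T² + 5/T (H(T) = 5/T + T² = T² + 5/T)
s(z, I) = 49 (s(z, I) = -49 + 7*14 = -49 + 98 = 49)
o(w) = -5 + (5 + w³)*(6 + w)/w (o(w) = -5 + (w + 6)*((5 + w³)/w) = -5 + (6 + w)*((5 + w³)/w) = -5 + (5 + w³)*(6 + w)/w)
8693 + o(s(-14, 5)) = 8693 + (30 + 49⁴ + 6*49³)/49 = 8693 + (30 + 5764801 + 6*117649)/49 = 8693 + (30 + 5764801 + 705894)/49 = 8693 + (1/49)*6470725 = 8693 + 6470725/49 = 6896682/49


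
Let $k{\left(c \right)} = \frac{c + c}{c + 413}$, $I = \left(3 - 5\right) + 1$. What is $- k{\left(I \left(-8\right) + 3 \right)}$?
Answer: $- \frac{11}{212} \approx -0.051887$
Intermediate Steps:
$I = -1$ ($I = -2 + 1 = -1$)
$k{\left(c \right)} = \frac{2 c}{413 + c}$
$- k{\left(I \left(-8\right) + 3 \right)} = - \frac{2 \left(\left(-1\right) \left(-8\right) + 3\right)}{413 + \left(\left(-1\right) \left(-8\right) + 3\right)} = - \frac{2 \left(8 + 3\right)}{413 + \left(8 + 3\right)} = - \frac{2 \cdot 11}{413 + 11} = - \frac{2 \cdot 11}{424} = \left(-1\right) \frac{11}{212} = - \frac{11}{212}$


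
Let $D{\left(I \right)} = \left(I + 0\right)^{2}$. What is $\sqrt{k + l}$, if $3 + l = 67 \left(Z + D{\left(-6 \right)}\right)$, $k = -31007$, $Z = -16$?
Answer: $i \sqrt{29670} \approx 172.25 i$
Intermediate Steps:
$D{\left(I \right)} = I^{2}$
$l = 1337$ ($l = -3 + 67 \left(-16 + \left(-6\right)^{2}\right) = -3 + 67 \left(-16 + 36\right) = -3 + 67 \cdot 20 = -3 + 1340 = 1337$)
$\sqrt{k + l} = \sqrt{-31007 + 1337} = \sqrt{-29670} = i \sqrt{29670}$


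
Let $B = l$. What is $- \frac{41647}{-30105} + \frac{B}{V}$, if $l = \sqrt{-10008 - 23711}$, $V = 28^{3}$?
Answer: $\frac{41647}{30105} + \frac{i \sqrt{33719}}{21952} \approx 1.3834 + 0.0083649 i$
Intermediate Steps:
$V = 21952$
$l = i \sqrt{33719}$ ($l = \sqrt{-33719} = i \sqrt{33719} \approx 183.63 i$)
$B = i \sqrt{33719} \approx 183.63 i$
$- \frac{41647}{-30105} + \frac{B}{V} = - \frac{41647}{-30105} + \frac{i \sqrt{33719}}{21952} = \left(-41647\right) \left(- \frac{1}{30105}\right) + i \sqrt{33719} \cdot \frac{1}{21952} = \frac{41647}{30105} + \frac{i \sqrt{33719}}{21952}$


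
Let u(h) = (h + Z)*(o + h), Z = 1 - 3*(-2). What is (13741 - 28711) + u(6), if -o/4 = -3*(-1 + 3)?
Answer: -14580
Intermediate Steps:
Z = 7 (Z = 1 + 6 = 7)
o = 24 (o = -(-12)*(-1 + 3) = -(-12)*2 = -4*(-6) = 24)
u(h) = (7 + h)*(24 + h) (u(h) = (h + 7)*(24 + h) = (7 + h)*(24 + h))
(13741 - 28711) + u(6) = (13741 - 28711) + (168 + 6² + 31*6) = -14970 + (168 + 36 + 186) = -14970 + 390 = -14580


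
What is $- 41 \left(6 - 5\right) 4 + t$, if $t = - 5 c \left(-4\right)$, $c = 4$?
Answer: $-84$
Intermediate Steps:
$t = 80$ ($t = \left(-5\right) 4 \left(-4\right) = \left(-20\right) \left(-4\right) = 80$)
$- 41 \left(6 - 5\right) 4 + t = - 41 \left(6 - 5\right) 4 + 80 = - 41 \cdot 1 \cdot 4 + 80 = \left(-41\right) 4 + 80 = -164 + 80 = -84$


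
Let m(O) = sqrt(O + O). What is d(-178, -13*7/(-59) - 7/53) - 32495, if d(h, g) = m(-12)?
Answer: -32495 + 2*I*sqrt(6) ≈ -32495.0 + 4.899*I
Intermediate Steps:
m(O) = sqrt(2)*sqrt(O) (m(O) = sqrt(2*O) = sqrt(2)*sqrt(O))
d(h, g) = 2*I*sqrt(6) (d(h, g) = sqrt(2)*sqrt(-12) = sqrt(2)*(2*I*sqrt(3)) = 2*I*sqrt(6))
d(-178, -13*7/(-59) - 7/53) - 32495 = 2*I*sqrt(6) - 32495 = -32495 + 2*I*sqrt(6)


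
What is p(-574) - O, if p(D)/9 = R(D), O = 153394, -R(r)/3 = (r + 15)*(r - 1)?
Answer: -8831869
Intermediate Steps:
R(r) = -3*(-1 + r)*(15 + r) (R(r) = -3*(r + 15)*(r - 1) = -3*(15 + r)*(-1 + r) = -3*(-1 + r)*(15 + r))
p(D) = 405 - 378*D - 27*D² (p(D) = 9*(45 - 42*D - 3*D²) = 405 - 378*D - 27*D²)
p(-574) - O = (405 - 378*(-574) - 27*(-574)²) - 1*153394 = (405 + 216972 - 27*329476) - 153394 = (405 + 216972 - 8895852) - 153394 = -8678475 - 153394 = -8831869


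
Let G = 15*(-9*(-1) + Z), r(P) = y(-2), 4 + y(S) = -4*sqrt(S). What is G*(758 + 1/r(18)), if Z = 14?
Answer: 1045925/4 + 115*I*sqrt(2)/4 ≈ 2.6148e+5 + 40.659*I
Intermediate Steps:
y(S) = -4 - 4*sqrt(S)
r(P) = -4 - 4*I*sqrt(2)
G = 345 (G = 15*(-9*(-1) + 14) = 15*(9 + 14) = 15*23 = 345)
G*(758 + 1/r(18)) = 345*(758 + 1/(-4 - 4*I*sqrt(2))) = 261510 + 345/(-4 - 4*I*sqrt(2))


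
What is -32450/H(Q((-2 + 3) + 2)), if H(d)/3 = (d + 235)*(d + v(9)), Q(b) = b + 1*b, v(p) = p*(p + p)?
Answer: -16225/60732 ≈ -0.26716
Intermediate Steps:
v(p) = 2*p**2 (v(p) = p*(2*p) = 2*p**2)
Q(b) = 2*b (Q(b) = b + b = 2*b)
H(d) = 3*(162 + d)*(235 + d) (H(d) = 3*((d + 235)*(d + 2*9**2)) = 3*((235 + d)*(d + 2*81)) = 3*((235 + d)*(d + 162)) = 3*((235 + d)*(162 + d)) = 3*((162 + d)*(235 + d)) = 3*(162 + d)*(235 + d))
-32450/H(Q((-2 + 3) + 2)) = -32450/(114210 + 3*(2*((-2 + 3) + 2))**2 + 1191*(2*((-2 + 3) + 2))) = -32450/(114210 + 3*(2*(1 + 2))**2 + 1191*(2*(1 + 2))) = -32450/(114210 + 3*(2*3)**2 + 1191*(2*3)) = -32450/(114210 + 3*6**2 + 1191*6) = -32450/(114210 + 3*36 + 7146) = -32450/(114210 + 108 + 7146) = -32450/121464 = -32450*1/121464 = -16225/60732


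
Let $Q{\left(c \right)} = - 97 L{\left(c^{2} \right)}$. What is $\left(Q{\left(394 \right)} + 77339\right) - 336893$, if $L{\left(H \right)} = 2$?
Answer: $-259748$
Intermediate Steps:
$Q{\left(c \right)} = -194$ ($Q{\left(c \right)} = \left(-97\right) 2 = -194$)
$\left(Q{\left(394 \right)} + 77339\right) - 336893 = \left(-194 + 77339\right) - 336893 = 77145 - 336893 = -259748$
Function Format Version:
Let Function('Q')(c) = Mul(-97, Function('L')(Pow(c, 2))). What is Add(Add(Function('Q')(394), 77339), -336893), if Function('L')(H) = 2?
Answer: -259748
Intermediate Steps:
Function('Q')(c) = -194 (Function('Q')(c) = Mul(-97, 2) = -194)
Add(Add(Function('Q')(394), 77339), -336893) = Add(Add(-194, 77339), -336893) = Add(77145, -336893) = -259748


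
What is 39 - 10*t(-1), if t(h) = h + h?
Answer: 59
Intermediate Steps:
t(h) = 2*h
39 - 10*t(-1) = 39 - 20*(-1) = 39 - 10*(-2) = 39 + 20 = 59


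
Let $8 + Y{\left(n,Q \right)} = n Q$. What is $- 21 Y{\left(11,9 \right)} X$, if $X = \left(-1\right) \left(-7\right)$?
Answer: $-13377$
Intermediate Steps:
$X = 7$
$Y{\left(n,Q \right)} = -8 + Q n$ ($Y{\left(n,Q \right)} = -8 + n Q = -8 + Q n$)
$- 21 Y{\left(11,9 \right)} X = - 21 \left(-8 + 9 \cdot 11\right) 7 = - 21 \left(-8 + 99\right) 7 = \left(-21\right) 91 \cdot 7 = \left(-1911\right) 7 = -13377$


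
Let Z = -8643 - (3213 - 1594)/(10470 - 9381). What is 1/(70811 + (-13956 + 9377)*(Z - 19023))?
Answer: 1089/138041893226 ≈ 7.8889e-9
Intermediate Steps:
Z = -9413846/1089 (Z = -8643 - 1619/1089 = -9413846/1089 ≈ -8644.5)
1/(70811 + (-13956 + 9377)*(Z - 19023)) = 1/(70811 + (-13956 + 9377)*(-9413846/1089 - 19023)) = 1/(70811 - 4579*(-30129893/1089)) = 1/(70811 + 137964780047/1089) = 1/(138041893226/1089) = 1089/138041893226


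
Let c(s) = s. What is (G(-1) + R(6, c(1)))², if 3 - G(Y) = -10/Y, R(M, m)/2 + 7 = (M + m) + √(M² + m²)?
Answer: 197 - 28*√37 ≈ 26.683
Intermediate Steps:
R(M, m) = -14 + 2*M + 2*m + 2*√(M² + m²) (R(M, m) = -14 + 2*((M + m) + √(M² + m²)) = -14 + 2*(M + m + √(M² + m²)) = -14 + (2*M + 2*m + 2*√(M² + m²)) = -14 + 2*M + 2*m + 2*√(M² + m²))
G(Y) = 3 + 10/Y (G(Y) = 3 - (-10)/Y = 3 + 10/Y)
(G(-1) + R(6, c(1)))² = ((3 + 10/(-1)) + (-14 + 2*6 + 2*1 + 2*√(6² + 1²)))² = ((3 + 10*(-1)) + (-14 + 12 + 2 + 2*√(36 + 1)))² = ((3 - 10) + (-14 + 12 + 2 + 2*√37))² = (-7 + 2*√37)²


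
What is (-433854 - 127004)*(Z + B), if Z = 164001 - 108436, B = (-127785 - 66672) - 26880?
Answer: 92974552376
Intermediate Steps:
B = -221337 (B = -194457 - 26880 = -221337)
Z = 55565
(-433854 - 127004)*(Z + B) = (-433854 - 127004)*(55565 - 221337) = -560858*(-165772) = 92974552376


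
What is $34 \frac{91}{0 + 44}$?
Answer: $\frac{1547}{22} \approx 70.318$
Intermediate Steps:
$34 \frac{91}{0 + 44} = 34 \cdot \frac{91}{44} = \frac{1547}{22}$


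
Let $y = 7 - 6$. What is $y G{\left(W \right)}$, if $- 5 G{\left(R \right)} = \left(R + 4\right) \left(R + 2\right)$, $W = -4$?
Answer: $0$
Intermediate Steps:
$G{\left(R \right)} = - \frac{\left(2 + R\right) \left(4 + R\right)}{5}$ ($G{\left(R \right)} = - \frac{\left(R + 4\right) \left(R + 2\right)}{5} = - \frac{\left(4 + R\right) \left(2 + R\right)}{5} = - \frac{\left(2 + R\right) \left(4 + R\right)}{5}$)
$y = 1$ ($y = 7 - 6 = 1$)
$y G{\left(W \right)} = 1 \left(- \frac{8}{5} - - \frac{24}{5} - \frac{\left(-4\right)^{2}}{5}\right) = 1 \left(- \frac{8}{5} + \frac{24}{5} - \frac{16}{5}\right) = 1 \cdot 0 = 0$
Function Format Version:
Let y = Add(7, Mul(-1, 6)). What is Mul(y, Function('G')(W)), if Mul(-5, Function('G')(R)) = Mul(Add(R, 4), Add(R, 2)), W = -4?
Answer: 0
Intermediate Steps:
Function('G')(R) = Mul(Rational(-1, 5), Add(2, R), Add(4, R)) (Function('G')(R) = Mul(Rational(-1, 5), Mul(Add(R, 4), Add(R, 2))) = Mul(Rational(-1, 5), Mul(Add(4, R), Add(2, R))) = Mul(Rational(-1, 5), Mul(Add(2, R), Add(4, R))) = Mul(Rational(-1, 5), Add(2, R), Add(4, R)))
y = 1 (y = Add(7, -6) = 1)
Mul(y, Function('G')(W)) = Mul(1, Add(Rational(-8, 5), Mul(Rational(-6, 5), -4), Mul(Rational(-1, 5), Pow(-4, 2)))) = Mul(1, Add(Rational(-8, 5), Rational(24, 5), Mul(Rational(-1, 5), 16))) = Mul(1, Add(Rational(-8, 5), Rational(24, 5), Rational(-16, 5))) = Mul(1, 0) = 0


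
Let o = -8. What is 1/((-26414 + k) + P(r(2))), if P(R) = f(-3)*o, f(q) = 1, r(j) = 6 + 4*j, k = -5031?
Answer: -1/31453 ≈ -3.1793e-5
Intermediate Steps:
P(R) = -8 (P(R) = 1*(-8) = -8)
1/((-26414 + k) + P(r(2))) = 1/((-26414 - 5031) - 8) = 1/(-31445 - 8) = 1/(-31453) = -1/31453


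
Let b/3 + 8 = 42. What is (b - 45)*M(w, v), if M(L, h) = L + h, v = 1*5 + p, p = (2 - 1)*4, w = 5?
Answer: 798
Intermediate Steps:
p = 4 (p = 1*4 = 4)
b = 102 (b = -24 + 3*42 = -24 + 126 = 102)
v = 9 (v = 1*5 + 4 = 5 + 4 = 9)
(b - 45)*M(w, v) = (102 - 45)*(5 + 9) = 57*14 = 798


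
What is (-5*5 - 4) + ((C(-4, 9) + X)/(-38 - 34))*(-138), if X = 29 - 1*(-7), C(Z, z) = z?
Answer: 229/4 ≈ 57.250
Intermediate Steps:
X = 36 (X = 29 + 7 = 36)
(-5*5 - 4) + ((C(-4, 9) + X)/(-38 - 34))*(-138) = (-5*5 - 4) + ((9 + 36)/(-38 - 34))*(-138) = (-25 - 4) + (45/(-72))*(-138) = -29 + (45*(-1/72))*(-138) = -29 - 5/8*(-138) = -29 + 345/4 = 229/4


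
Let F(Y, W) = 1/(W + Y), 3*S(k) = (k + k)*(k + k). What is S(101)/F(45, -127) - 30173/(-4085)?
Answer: -13668025361/12255 ≈ -1.1153e+6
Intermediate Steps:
S(k) = 4*k²/3 (S(k) = ((k + k)*(k + k))/3 = ((2*k)*(2*k))/3 = (4*k²)/3 = 4*k²/3)
S(101)/F(45, -127) - 30173/(-4085) = ((4/3)*101²)/(1/(-127 + 45)) - 30173/(-4085) = ((4/3)*10201)/(1/(-82)) - 30173*(-1/4085) = 40804/(3*(-1/82)) + 30173/4085 = (40804/3)*(-82) + 30173/4085 = -3345928/3 + 30173/4085 = -13668025361/12255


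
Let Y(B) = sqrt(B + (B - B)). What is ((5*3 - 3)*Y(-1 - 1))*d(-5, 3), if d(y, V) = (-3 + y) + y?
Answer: -156*I*sqrt(2) ≈ -220.62*I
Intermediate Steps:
d(y, V) = -3 + 2*y
Y(B) = sqrt(B) (Y(B) = sqrt(B + 0) = sqrt(B))
((5*3 - 3)*Y(-1 - 1))*d(-5, 3) = ((5*3 - 3)*sqrt(-1 - 1))*(-3 + 2*(-5)) = ((15 - 3)*sqrt(-2))*(-3 - 10) = (12*(I*sqrt(2)))*(-13) = (12*I*sqrt(2))*(-13) = -156*I*sqrt(2)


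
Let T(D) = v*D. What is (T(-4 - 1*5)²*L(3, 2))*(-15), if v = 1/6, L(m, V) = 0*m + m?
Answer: -405/4 ≈ -101.25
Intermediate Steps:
L(m, V) = m (L(m, V) = 0 + m = m)
v = ⅙ ≈ 0.16667
T(D) = D/6
(T(-4 - 1*5)²*L(3, 2))*(-15) = (((-4 - 1*5)/6)²*3)*(-15) = (((-4 - 5)/6)²*3)*(-15) = (((⅙)*(-9))²*3)*(-15) = ((-3/2)²*3)*(-15) = ((9/4)*3)*(-15) = (27/4)*(-15) = -405/4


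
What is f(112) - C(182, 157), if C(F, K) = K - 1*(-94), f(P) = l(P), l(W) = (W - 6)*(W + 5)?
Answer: 12151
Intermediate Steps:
l(W) = (-6 + W)*(5 + W)
f(P) = -30 + P² - P
C(F, K) = 94 + K (C(F, K) = K + 94 = 94 + K)
f(112) - C(182, 157) = (-30 + 112² - 1*112) - (94 + 157) = (-30 + 12544 - 112) - 1*251 = 12402 - 251 = 12151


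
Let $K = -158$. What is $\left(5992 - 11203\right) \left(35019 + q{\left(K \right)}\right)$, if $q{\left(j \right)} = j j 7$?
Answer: $-1093095837$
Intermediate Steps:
$q{\left(j \right)} = 7 j^{2}$ ($q{\left(j \right)} = j^{2} \cdot 7 = 7 j^{2}$)
$\left(5992 - 11203\right) \left(35019 + q{\left(K \right)}\right) = \left(5992 - 11203\right) \left(35019 + 7 \left(-158\right)^{2}\right) = - 5211 \left(35019 + 7 \cdot 24964\right) = - 5211 \left(35019 + 174748\right) = \left(-5211\right) 209767 = -1093095837$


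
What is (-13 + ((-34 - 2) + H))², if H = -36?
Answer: 7225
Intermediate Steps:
(-13 + ((-34 - 2) + H))² = (-13 + ((-34 - 2) - 36))² = (-13 + (-36 - 36))² = (-13 - 72)² = (-85)² = 7225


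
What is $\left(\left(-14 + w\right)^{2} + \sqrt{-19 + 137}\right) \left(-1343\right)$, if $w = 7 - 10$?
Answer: $-388127 - 1343 \sqrt{118} \approx -4.0272 \cdot 10^{5}$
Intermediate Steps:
$w = -3$ ($w = 7 - 10 = -3$)
$\left(\left(-14 + w\right)^{2} + \sqrt{-19 + 137}\right) \left(-1343\right) = \left(\left(-14 - 3\right)^{2} + \sqrt{-19 + 137}\right) \left(-1343\right) = \left(\left(-17\right)^{2} + \sqrt{118}\right) \left(-1343\right) = \left(289 + \sqrt{118}\right) \left(-1343\right) = -388127 - 1343 \sqrt{118}$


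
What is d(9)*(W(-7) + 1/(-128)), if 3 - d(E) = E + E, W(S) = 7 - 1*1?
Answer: -11505/128 ≈ -89.883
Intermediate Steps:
W(S) = 6 (W(S) = 7 - 1 = 6)
d(E) = 3 - 2*E (d(E) = 3 - (E + E) = 3 - 2*E)
d(9)*(W(-7) + 1/(-128)) = (3 - 2*9)*(6 + 1/(-128)) = (3 - 18)*(6 - 1/128) = -15*767/128 = -11505/128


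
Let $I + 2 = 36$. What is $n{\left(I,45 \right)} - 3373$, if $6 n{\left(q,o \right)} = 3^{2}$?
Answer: $- \frac{6743}{2} \approx -3371.5$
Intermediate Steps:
$I = 34$ ($I = -2 + 36 = 34$)
$n{\left(q,o \right)} = \frac{3}{2}$ ($n{\left(q,o \right)} = \frac{3^{2}}{6} = \frac{1}{6} \cdot 9 = \frac{3}{2}$)
$n{\left(I,45 \right)} - 3373 = \frac{3}{2} - 3373 = - \frac{6743}{2}$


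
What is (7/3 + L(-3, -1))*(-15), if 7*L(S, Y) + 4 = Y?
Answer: -170/7 ≈ -24.286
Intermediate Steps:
L(S, Y) = -4/7 + Y/7
(7/3 + L(-3, -1))*(-15) = (7/3 + (-4/7 + (⅐)*(-1)))*(-15) = (7*(⅓) + (-4/7 - ⅐))*(-15) = (7/3 - 5/7)*(-15) = (34/21)*(-15) = -170/7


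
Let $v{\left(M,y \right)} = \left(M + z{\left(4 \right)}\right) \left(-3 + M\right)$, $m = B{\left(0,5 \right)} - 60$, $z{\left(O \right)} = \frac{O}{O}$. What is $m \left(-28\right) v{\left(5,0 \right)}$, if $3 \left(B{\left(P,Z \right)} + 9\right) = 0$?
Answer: $23184$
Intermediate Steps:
$B{\left(P,Z \right)} = -9$ ($B{\left(P,Z \right)} = -9 + \frac{1}{3} \cdot 0 = -9 + 0 = -9$)
$z{\left(O \right)} = 1$
$m = -69$ ($m = -9 - 60 = -69$)
$v{\left(M,y \right)} = \left(1 + M\right) \left(-3 + M\right)$ ($v{\left(M,y \right)} = \left(M + 1\right) \left(-3 + M\right) = \left(1 + M\right) \left(-3 + M\right)$)
$m \left(-28\right) v{\left(5,0 \right)} = \left(-69\right) \left(-28\right) \left(-3 + 5^{2} - 10\right) = 1932 \left(-3 + 25 - 10\right) = 1932 \cdot 12 = 23184$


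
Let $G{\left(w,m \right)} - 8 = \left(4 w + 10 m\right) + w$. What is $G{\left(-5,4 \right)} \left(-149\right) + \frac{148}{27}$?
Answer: $- \frac{92381}{27} \approx -3421.5$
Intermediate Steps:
$G{\left(w,m \right)} = 8 + 5 w + 10 m$ ($G{\left(w,m \right)} = 8 + \left(\left(4 w + 10 m\right) + w\right) = 8 + \left(5 w + 10 m\right) = 8 + 5 w + 10 m$)
$G{\left(-5,4 \right)} \left(-149\right) + \frac{148}{27} = \left(8 + 5 \left(-5\right) + 10 \cdot 4\right) \left(-149\right) + \frac{148}{27} = \left(8 - 25 + 40\right) \left(-149\right) + 148 \cdot \frac{1}{27} = 23 \left(-149\right) + \frac{148}{27} = -3427 + \frac{148}{27} = - \frac{92381}{27}$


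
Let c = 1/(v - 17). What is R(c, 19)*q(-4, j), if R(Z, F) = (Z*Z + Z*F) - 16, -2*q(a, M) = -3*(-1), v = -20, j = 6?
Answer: 33909/1369 ≈ 24.769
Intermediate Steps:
c = -1/37 (c = 1/(-20 - 17) = 1/(-37) = -1/37 ≈ -0.027027)
q(a, M) = -3/2 (q(a, M) = -(-3)*(-1)/2 = -½*3 = -3/2)
R(Z, F) = -16 + Z² + F*Z (R(Z, F) = (Z² + F*Z) - 16 = -16 + Z² + F*Z)
R(c, 19)*q(-4, j) = (-16 + (-1/37)² + 19*(-1/37))*(-3/2) = (-16 + 1/1369 - 19/37)*(-3/2) = -22606/1369*(-3/2) = 33909/1369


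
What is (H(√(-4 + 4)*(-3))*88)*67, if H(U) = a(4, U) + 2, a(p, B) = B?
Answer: 11792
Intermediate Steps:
H(U) = 2 + U (H(U) = U + 2 = 2 + U)
(H(√(-4 + 4)*(-3))*88)*67 = ((2 + √(-4 + 4)*(-3))*88)*67 = ((2 + √0*(-3))*88)*67 = ((2 + 0*(-3))*88)*67 = ((2 + 0)*88)*67 = (2*88)*67 = 176*67 = 11792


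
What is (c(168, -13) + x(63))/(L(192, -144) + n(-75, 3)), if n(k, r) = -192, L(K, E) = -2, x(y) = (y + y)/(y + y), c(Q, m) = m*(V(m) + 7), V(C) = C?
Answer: -79/194 ≈ -0.40722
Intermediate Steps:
c(Q, m) = m*(7 + m) (c(Q, m) = m*(m + 7) = m*(7 + m))
x(y) = 1 (x(y) = (2*y)/((2*y)) = (2*y)*(1/(2*y)) = 1)
(c(168, -13) + x(63))/(L(192, -144) + n(-75, 3)) = (-13*(7 - 13) + 1)/(-2 - 192) = (-13*(-6) + 1)/(-194) = (78 + 1)*(-1/194) = 79*(-1/194) = -79/194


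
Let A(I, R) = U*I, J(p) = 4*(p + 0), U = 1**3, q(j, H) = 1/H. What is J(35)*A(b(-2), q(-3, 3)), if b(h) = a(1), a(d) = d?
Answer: 140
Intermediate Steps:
U = 1
b(h) = 1
J(p) = 4*p
A(I, R) = I (A(I, R) = 1*I = I)
J(35)*A(b(-2), q(-3, 3)) = (4*35)*1 = 140*1 = 140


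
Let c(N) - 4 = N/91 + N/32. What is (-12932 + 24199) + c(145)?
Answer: 32838987/2912 ≈ 11277.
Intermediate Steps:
c(N) = 4 + 123*N/2912 (c(N) = 4 + (N/91 + N/32) = 4 + 123*N/2912)
(-12932 + 24199) + c(145) = (-12932 + 24199) + (4 + (123/2912)*145) = 11267 + (4 + 17835/2912) = 11267 + 29483/2912 = 32838987/2912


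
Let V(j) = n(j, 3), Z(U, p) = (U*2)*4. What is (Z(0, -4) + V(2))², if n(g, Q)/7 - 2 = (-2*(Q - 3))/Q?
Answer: 196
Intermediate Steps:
Z(U, p) = 8*U (Z(U, p) = (2*U)*4 = 8*U)
n(g, Q) = 14 + 7*(6 - 2*Q)/Q (n(g, Q) = 14 + 7*((-2*(Q - 3))/Q) = 14 + 7*((-2*(-3 + Q))/Q) = 14 + 7*((6 - 2*Q)/Q) = 14 + 7*(6 - 2*Q)/Q)
V(j) = 14 (V(j) = 42/3 = 42*(⅓) = 14)
(Z(0, -4) + V(2))² = (8*0 + 14)² = (0 + 14)² = 14² = 196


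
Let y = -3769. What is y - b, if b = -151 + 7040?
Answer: -10658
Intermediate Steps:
b = 6889
y - b = -3769 - 1*6889 = -3769 - 6889 = -10658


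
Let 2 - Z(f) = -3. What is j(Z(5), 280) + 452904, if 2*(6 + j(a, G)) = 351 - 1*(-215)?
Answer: 453181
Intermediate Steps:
Z(f) = 5 (Z(f) = 2 - 1*(-3) = 2 + 3 = 5)
j(a, G) = 277 (j(a, G) = -6 + (351 - 1*(-215))/2 = -6 + (351 + 215)/2 = -6 + (1/2)*566 = -6 + 283 = 277)
j(Z(5), 280) + 452904 = 277 + 452904 = 453181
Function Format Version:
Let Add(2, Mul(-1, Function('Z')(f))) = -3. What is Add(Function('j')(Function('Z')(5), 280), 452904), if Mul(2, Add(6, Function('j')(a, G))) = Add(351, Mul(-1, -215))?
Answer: 453181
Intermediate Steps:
Function('Z')(f) = 5 (Function('Z')(f) = Add(2, Mul(-1, -3)) = Add(2, 3) = 5)
Function('j')(a, G) = 277 (Function('j')(a, G) = Add(-6, Mul(Rational(1, 2), Add(351, Mul(-1, -215)))) = Add(-6, Mul(Rational(1, 2), Add(351, 215))) = Add(-6, Mul(Rational(1, 2), 566)) = Add(-6, 283) = 277)
Add(Function('j')(Function('Z')(5), 280), 452904) = Add(277, 452904) = 453181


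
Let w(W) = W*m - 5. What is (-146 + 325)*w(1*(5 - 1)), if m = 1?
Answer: -179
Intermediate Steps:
w(W) = -5 + W (w(W) = W*1 - 5 = W - 5 = -5 + W)
(-146 + 325)*w(1*(5 - 1)) = (-146 + 325)*(-5 + 1*(5 - 1)) = 179*(-5 + 1*4) = 179*(-5 + 4) = 179*(-1) = -179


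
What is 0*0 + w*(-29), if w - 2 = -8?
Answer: 174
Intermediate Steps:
w = -6 (w = 2 - 8 = -6)
0*0 + w*(-29) = 0*0 - 6*(-29) = 0 + 174 = 174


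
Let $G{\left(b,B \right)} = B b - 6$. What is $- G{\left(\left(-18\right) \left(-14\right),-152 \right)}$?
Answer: $38310$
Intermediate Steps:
$G{\left(b,B \right)} = -6 + B b$
$- G{\left(\left(-18\right) \left(-14\right),-152 \right)} = - (-6 - 152 \left(\left(-18\right) \left(-14\right)\right)) = - (-6 - 38304) = \left(-1\right) \left(-38310\right) = 38310$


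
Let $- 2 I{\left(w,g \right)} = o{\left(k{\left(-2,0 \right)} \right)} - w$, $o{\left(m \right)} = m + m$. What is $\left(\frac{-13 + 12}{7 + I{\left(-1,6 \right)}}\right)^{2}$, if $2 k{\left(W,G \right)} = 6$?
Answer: $\frac{4}{49} \approx 0.081633$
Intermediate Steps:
$k{\left(W,G \right)} = 3$ ($k{\left(W,G \right)} = \frac{1}{2} \cdot 6 = 3$)
$o{\left(m \right)} = 2 m$
$I{\left(w,g \right)} = -3 + \frac{w}{2}$ ($I{\left(w,g \right)} = - \frac{2 \cdot 3 - w}{2} = - \frac{6 - w}{2} = -3 + \frac{w}{2}$)
$\left(\frac{-13 + 12}{7 + I{\left(-1,6 \right)}}\right)^{2} = \left(\frac{-13 + 12}{7 + \left(-3 + \frac{1}{2} \left(-1\right)\right)}\right)^{2} = \left(- \frac{1}{7 - \frac{7}{2}}\right)^{2} = \left(- \frac{1}{\frac{7}{2}}\right)^{2} = \left(\left(-1\right) \frac{2}{7}\right)^{2} = \left(- \frac{2}{7}\right)^{2} = \frac{4}{49}$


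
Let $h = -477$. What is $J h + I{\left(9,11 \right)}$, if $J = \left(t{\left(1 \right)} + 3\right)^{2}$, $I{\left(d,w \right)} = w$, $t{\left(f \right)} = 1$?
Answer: $-7621$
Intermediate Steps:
$J = 16$ ($J = \left(1 + 3\right)^{2} = 4^{2} = 16$)
$J h + I{\left(9,11 \right)} = 16 \left(-477\right) + 11 = -7632 + 11 = -7621$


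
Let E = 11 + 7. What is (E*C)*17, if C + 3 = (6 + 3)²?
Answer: 23868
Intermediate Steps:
E = 18
C = 78 (C = -3 + (6 + 3)² = -3 + 9² = -3 + 81 = 78)
(E*C)*17 = (18*78)*17 = 1404*17 = 23868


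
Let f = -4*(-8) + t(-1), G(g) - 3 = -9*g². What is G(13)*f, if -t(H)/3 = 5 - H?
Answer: -21252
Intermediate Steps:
t(H) = -15 + 3*H (t(H) = -3*(5 - H) = -15 + 3*H)
G(g) = 3 - 9*g²
f = 14 (f = -4*(-8) + (-15 + 3*(-1)) = 32 + (-15 - 3) = 32 - 18 = 14)
G(13)*f = (3 - 9*13²)*14 = (3 - 9*169)*14 = (3 - 1521)*14 = -1518*14 = -21252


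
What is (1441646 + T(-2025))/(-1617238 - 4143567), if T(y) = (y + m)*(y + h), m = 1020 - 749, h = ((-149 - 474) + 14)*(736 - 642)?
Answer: -21080596/1152161 ≈ -18.297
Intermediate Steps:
h = -57246 (h = (-623 + 14)*94 = -609*94 = -57246)
m = 271
T(y) = (-57246 + y)*(271 + y) (T(y) = (y + 271)*(y - 57246) = (271 + y)*(-57246 + y) = (-57246 + y)*(271 + y))
(1441646 + T(-2025))/(-1617238 - 4143567) = (1441646 + (-15513666 + (-2025)² - 56975*(-2025)))/(-1617238 - 4143567) = (1441646 + (-15513666 + 4100625 + 115374375))/(-5760805) = (1441646 + 103961334)*(-1/5760805) = 105402980*(-1/5760805) = -21080596/1152161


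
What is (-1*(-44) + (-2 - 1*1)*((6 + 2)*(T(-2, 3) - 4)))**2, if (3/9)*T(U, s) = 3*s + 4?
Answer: 633616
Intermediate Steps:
T(U, s) = 12 + 9*s (T(U, s) = 3*(3*s + 4) = 3*(4 + 3*s) = 12 + 9*s)
(-1*(-44) + (-2 - 1*1)*((6 + 2)*(T(-2, 3) - 4)))**2 = (-1*(-44) + (-2 - 1*1)*((6 + 2)*((12 + 9*3) - 4)))**2 = (44 + (-2 - 1)*(8*((12 + 27) - 4)))**2 = (44 - 24*(39 - 4))**2 = (44 - 24*35)**2 = (44 - 3*280)**2 = (44 - 840)**2 = (-796)**2 = 633616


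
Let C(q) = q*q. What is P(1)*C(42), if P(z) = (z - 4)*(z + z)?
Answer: -10584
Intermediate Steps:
C(q) = q²
P(z) = 2*z*(-4 + z) (P(z) = (-4 + z)*(2*z) = 2*z*(-4 + z))
P(1)*C(42) = (2*1*(-4 + 1))*42² = (2*1*(-3))*1764 = -6*1764 = -10584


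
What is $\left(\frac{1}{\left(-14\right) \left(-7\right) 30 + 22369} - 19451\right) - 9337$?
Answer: $- \frac{728595491}{25309} \approx -28788.0$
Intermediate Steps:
$\left(\frac{1}{\left(-14\right) \left(-7\right) 30 + 22369} - 19451\right) - 9337 = \left(\frac{1}{98 \cdot 30 + 22369} - 19451\right) - 9337 = \left(\frac{1}{2940 + 22369} - 19451\right) - 9337 = \left(\frac{1}{25309} - 19451\right) - 9337 = - \frac{492285358}{25309} - 9337 = - \frac{728595491}{25309}$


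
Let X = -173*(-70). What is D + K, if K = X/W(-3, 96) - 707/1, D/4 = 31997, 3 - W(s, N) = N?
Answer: 11825023/93 ≈ 1.2715e+5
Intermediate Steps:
W(s, N) = 3 - N
D = 127988 (D = 4*31997 = 127988)
X = 12110
K = -77861/93 (K = 12110/(3 - 1*96) - 707/1 = 12110/(3 - 96) - 707*1 = 12110/(-93) - 707 = 12110*(-1/93) - 707 = -12110/93 - 707 = -77861/93 ≈ -837.21)
D + K = 127988 - 77861/93 = 11825023/93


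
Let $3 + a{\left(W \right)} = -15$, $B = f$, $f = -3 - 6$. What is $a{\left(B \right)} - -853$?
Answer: $835$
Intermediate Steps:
$f = -9$ ($f = -3 - 6 = -9$)
$B = -9$
$a{\left(W \right)} = -18$ ($a{\left(W \right)} = -3 - 15 = -18$)
$a{\left(B \right)} - -853 = -18 - -853 = -18 + 853 = 835$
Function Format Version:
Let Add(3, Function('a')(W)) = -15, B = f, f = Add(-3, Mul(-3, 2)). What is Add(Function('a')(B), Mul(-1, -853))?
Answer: 835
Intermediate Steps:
f = -9 (f = Add(-3, -6) = -9)
B = -9
Function('a')(W) = -18 (Function('a')(W) = Add(-3, -15) = -18)
Add(Function('a')(B), Mul(-1, -853)) = Add(-18, Mul(-1, -853)) = Add(-18, 853) = 835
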